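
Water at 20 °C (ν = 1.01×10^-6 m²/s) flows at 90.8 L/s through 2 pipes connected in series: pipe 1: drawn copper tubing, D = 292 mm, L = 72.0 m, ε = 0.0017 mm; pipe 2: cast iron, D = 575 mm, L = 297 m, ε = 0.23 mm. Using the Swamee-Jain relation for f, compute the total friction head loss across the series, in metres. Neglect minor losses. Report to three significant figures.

Pipe 1: V = 1.356 m/s, Re = 3.92×10^5, ε/D = 5.82×10^-6, f = 0.01376, h_1 = f(L/D)V²/2g = 0.3179 m
Pipe 2: V = 0.3497 m/s, Re = 1.99×10^5, ε/D = 4.00×10^-4, f = 0.01839, h_2 = f(L/D)V²/2g = 0.05921 m
Series → Q common, losses add: H = Σh = 0.3772 m

H ≈ 0.377 m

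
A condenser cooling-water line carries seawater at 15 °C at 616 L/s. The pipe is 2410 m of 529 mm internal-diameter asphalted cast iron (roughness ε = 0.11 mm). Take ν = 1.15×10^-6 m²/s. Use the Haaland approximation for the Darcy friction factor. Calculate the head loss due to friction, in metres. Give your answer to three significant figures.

h_f ≈ 26.5 m

V = 4Q/(πD²) = 4·0.616/(π·0.529²) = 2.803 m/s
Re = VD/ν = 2.803·0.529/1.15×10^-6 = 1.29×10^6 → turbulent
ε/D = 0.11/529 = 2.08×10^-4
Haaland: f = 0.01452
h_f = f(L/D)V²/(2g) = 0.01452·(2410/0.529)·2.803²/(2·9.81) = 26.48 m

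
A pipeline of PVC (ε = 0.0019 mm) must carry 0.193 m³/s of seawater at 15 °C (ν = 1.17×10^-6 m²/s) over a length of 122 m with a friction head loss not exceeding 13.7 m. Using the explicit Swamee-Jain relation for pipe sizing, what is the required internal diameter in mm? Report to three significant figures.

Swamee-Jain (Type III): D = 0.66·[ε^1.25·(LQ²/(gh_f))^4.75 + ν·Q^9.4·(L/(gh_f))^5.2]^0.04
LQ²/(gh_f) = 0.03381; L/(gh_f) = 0.9078
Term 1 = ε^1.25·(…)^4.75 = 7.27×10^-15; Term 2 = ν·Q^9.4·(…)^5.2 = 1.36×10^-13
D = 0.66·(7.27×10^-15 + 1.36×10^-13)^0.04 = 0.2022 m = 202 mm
Check: V = 6.01 m/s, Re = 1.04×10^6, f = 0.01177, h_f = 13.1 m ≈ 13.7 m ✓

D ≈ 202 mm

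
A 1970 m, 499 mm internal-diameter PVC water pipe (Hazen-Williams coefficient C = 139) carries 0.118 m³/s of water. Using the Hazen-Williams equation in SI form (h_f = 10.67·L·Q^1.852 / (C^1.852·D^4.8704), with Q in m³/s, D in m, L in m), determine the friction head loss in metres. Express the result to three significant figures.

h_f ≈ 1.27 m

h_f = 10.67·1970·0.118^1.852 / (139^1.852·0.499^4.8704) = 1.274 m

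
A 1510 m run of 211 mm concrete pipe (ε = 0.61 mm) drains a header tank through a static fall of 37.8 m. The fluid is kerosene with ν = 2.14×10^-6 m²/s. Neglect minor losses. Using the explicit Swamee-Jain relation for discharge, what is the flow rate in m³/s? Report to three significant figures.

Swamee-Jain (Type II): Q = -0.965·√(gD⁵h_f/L)·ln[ε/(3.7D) + √(3.17ν²L/(gD³h_f))]
√(gD⁵h_f/L) = √(9.81·0.211⁵·37.8/1510) = 0.01013
ε/(3.7D) = 7.81×10^-4; √(3.17ν²L/(gD³h_f)) = 7.93×10^-5
Q = -0.965·0.01013·ln(8.607×10^-4) = 0.06902 m³/s
Check: V = 1.97 m/s, Re = 1.95×10^5, f = 0.02679, h_f = 38.1 m ≈ 37.8 m ✓

Q ≈ 0.0690 m³/s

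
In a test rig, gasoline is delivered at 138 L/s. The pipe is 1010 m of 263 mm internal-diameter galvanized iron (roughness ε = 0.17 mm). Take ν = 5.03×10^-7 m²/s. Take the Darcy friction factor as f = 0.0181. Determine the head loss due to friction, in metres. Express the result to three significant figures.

h_f ≈ 22.9 m

V = 4Q/(πD²) = 4·0.138/(π·0.263²) = 2.540 m/s
h_f = f(L/D)V²/(2g) = 0.01810·(1010/0.263)·2.540²/(2·9.81) = 22.86 m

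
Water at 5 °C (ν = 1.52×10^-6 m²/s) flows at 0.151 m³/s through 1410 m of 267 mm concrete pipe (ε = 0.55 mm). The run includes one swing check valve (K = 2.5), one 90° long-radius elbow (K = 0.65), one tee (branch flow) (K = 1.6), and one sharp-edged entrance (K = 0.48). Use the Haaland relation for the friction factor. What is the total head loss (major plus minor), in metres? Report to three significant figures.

V = 4Q/(πD²) = 2.697 m/s; V²/2g = 0.3707 m
Re = 4.74×10^5, ε/D = 0.00206 → f = 0.02399 (Haaland)
Major: h_f = f(L/D)·V²/2g = 0.02399·5281·0.3707 = 46.96 m
Minor: ΣK = 5.23; h_m = ΣK·V²/2g = 1.939 m
Total H_L = 46.96 + 1.939 = 48.89 m

H_L ≈ 48.9 m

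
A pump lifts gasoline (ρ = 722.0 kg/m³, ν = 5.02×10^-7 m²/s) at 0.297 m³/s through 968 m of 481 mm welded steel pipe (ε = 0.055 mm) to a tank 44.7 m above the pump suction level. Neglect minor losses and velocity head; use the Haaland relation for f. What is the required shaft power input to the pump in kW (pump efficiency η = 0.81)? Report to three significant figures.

P_shaft ≈ 125 kW

V = 4Q/(πD²) = 1.634 m/s; Re = 1.57×10^6; ε/D = 1.14×10^-4; f = 0.01314
h_f = f(L/D)V²/2g = 3.602 m
Total head H = z + h_f = 44.7 + 3.602 = 48.30 m
P_hyd = ρgQH = 722.0·9.81·0.297·48.30 = 101.6 kW
P_shaft = P_hyd/η = 101.6/0.81 = 125.4 kW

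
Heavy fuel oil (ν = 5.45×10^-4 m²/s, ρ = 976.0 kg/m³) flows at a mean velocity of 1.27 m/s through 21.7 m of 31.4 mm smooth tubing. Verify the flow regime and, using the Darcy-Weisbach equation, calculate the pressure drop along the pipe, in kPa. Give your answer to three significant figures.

Δp ≈ 476 kPa

Re = VD/ν = 1.27·0.03140/5.45×10^-4 = 73.2 → laminar (Re < 2300)
f = 64/Re = 0.8747
h_f = f(L/D)V²/(2g) = 0.8747·(21.7/0.03140)·1.27²/(2·9.81) = 49.69 m
Δp = ρg·h_f = 976.0·9.81·49.69 = 475.8 kPa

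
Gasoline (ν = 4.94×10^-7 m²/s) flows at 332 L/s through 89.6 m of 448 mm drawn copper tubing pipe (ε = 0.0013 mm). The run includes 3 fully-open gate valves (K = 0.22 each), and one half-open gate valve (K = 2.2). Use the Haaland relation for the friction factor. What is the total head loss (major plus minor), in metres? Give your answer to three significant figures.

V = 4Q/(πD²) = 2.106 m/s; V²/2g = 0.2261 m
Re = 1.91×10^6, ε/D = 2.90×10^-6 → f = 0.01050 (Haaland)
Major: h_f = f(L/D)·V²/2g = 0.01050·200.0·0.2261 = 0.4746 m
Minor: ΣK = 2.86; h_m = ΣK·V²/2g = 0.6466 m
Total H_L = 0.4746 + 0.6466 = 1.121 m

H_L ≈ 1.12 m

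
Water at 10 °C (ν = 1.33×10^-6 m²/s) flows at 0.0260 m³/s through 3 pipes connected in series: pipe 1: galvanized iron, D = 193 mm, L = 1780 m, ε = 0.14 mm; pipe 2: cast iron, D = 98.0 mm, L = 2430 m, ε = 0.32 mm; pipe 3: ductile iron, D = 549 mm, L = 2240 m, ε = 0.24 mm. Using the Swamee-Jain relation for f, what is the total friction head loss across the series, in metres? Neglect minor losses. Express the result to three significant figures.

Pipe 1: V = 0.8887 m/s, Re = 1.29×10^5, ε/D = 7.25×10^-4, f = 0.02079, h_1 = f(L/D)V²/2g = 7.718 m
Pipe 2: V = 3.447 m/s, Re = 2.54×10^5, ε/D = 0.00327, f = 0.02746, h_2 = f(L/D)V²/2g = 412.3 m
Pipe 3: V = 0.1098 m/s, Re = 4.53×10^4, ε/D = 4.37×10^-4, f = 0.02280, h_3 = f(L/D)V²/2g = 0.05719 m
Series → Q common, losses add: H = Σh = 420.1 m

H ≈ 420 m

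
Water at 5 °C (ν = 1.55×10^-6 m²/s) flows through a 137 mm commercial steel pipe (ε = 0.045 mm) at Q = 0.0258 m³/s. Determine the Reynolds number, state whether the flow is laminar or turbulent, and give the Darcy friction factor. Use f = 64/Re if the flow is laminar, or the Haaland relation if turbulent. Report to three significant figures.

V = 4Q/(πD²) = 1.750 m/s
Re = VD/ν = 1.750·0.137/1.55×10^-6 = 1.55×10^5
Re > 4000 → turbulent; ε/D = 3.28×10^-4
Haaland: f = 0.01821

Re ≈ 1.55×10^5; turbulent; f ≈ 0.0182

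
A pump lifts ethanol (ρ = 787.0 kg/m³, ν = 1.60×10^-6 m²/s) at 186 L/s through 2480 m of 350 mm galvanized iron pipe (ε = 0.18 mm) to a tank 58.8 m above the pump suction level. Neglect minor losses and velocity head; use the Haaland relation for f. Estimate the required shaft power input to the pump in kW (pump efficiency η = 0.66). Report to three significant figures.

P_shaft ≈ 180 kW

V = 4Q/(πD²) = 1.933 m/s; Re = 4.23×10^5; ε/D = 5.14×10^-4; f = 0.01781
h_f = f(L/D)V²/2g = 24.03 m
Total head H = z + h_f = 58.8 + 24.03 = 82.83 m
P_hyd = ρgQH = 787.0·9.81·0.186·82.83 = 118.9 kW
P_shaft = P_hyd/η = 118.9/0.66 = 180.2 kW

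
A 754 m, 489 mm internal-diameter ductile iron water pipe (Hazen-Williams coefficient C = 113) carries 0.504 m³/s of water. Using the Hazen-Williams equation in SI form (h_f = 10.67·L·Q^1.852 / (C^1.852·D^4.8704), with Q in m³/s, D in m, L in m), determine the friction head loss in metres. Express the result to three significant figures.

h_f = 10.67·754·0.504^1.852 / (113^1.852·0.489^4.8704) = 11.62 m

h_f ≈ 11.6 m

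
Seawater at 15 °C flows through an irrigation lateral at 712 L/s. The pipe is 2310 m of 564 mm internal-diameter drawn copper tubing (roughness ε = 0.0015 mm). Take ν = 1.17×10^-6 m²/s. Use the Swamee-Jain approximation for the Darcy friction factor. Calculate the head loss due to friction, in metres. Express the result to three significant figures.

V = 4Q/(πD²) = 4·0.712/(π·0.564²) = 2.850 m/s
Re = VD/ν = 2.850·0.564/1.17×10^-6 = 1.37×10^6 → turbulent
ε/D = 0.0015/564 = 2.66×10^-6
Swamee-Jain: f = 0.01109
h_f = f(L/D)V²/(2g) = 0.01109·(2310/0.564)·2.850²/(2·9.81) = 18.81 m

h_f ≈ 18.8 m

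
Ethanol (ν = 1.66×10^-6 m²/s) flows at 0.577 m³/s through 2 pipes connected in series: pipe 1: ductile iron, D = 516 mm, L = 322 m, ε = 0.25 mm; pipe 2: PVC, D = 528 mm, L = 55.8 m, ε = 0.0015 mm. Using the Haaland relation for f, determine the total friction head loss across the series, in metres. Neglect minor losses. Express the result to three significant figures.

H ≈ 4.60 m

Pipe 1: V = 2.759 m/s, Re = 8.58×10^5, ε/D = 4.84×10^-4, f = 0.01714, h_1 = f(L/D)V²/2g = 4.149 m
Pipe 2: V = 2.635 m/s, Re = 8.38×10^5, ε/D = 2.84×10^-6, f = 0.01198, h_2 = f(L/D)V²/2g = 0.4481 m
Series → Q common, losses add: H = Σh = 4.598 m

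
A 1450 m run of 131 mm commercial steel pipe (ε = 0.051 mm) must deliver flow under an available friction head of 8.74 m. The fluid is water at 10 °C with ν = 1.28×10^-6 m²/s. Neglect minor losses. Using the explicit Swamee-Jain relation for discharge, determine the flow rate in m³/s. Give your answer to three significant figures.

Q ≈ 0.0118 m³/s

Swamee-Jain (Type II): Q = -0.965·√(gD⁵h_f/L)·ln[ε/(3.7D) + √(3.17ν²L/(gD³h_f))]
√(gD⁵h_f/L) = √(9.81·0.131⁵·8.74/1450) = 0.001510
ε/(3.7D) = 1.05×10^-4; √(3.17ν²L/(gD³h_f)) = 1.98×10^-4
Q = -0.965·0.001510·ln(3.029×10^-4) = 0.01181 m³/s
Check: V = 0.876 m/s, Re = 8.97×10^4, f = 0.02023, h_f = 8.76 m ≈ 8.74 m ✓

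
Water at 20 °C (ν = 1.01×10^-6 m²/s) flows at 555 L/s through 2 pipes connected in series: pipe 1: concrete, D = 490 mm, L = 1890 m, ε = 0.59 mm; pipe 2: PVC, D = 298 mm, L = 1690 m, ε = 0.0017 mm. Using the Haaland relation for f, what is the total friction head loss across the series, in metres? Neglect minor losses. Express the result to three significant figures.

Pipe 1: V = 2.943 m/s, Re = 1.43×10^6, ε/D = 0.00120, f = 0.02076, h_1 = f(L/D)V²/2g = 35.35 m
Pipe 2: V = 7.957 m/s, Re = 2.35×10^6, ε/D = 5.70×10^-6, f = 0.01027, h_2 = f(L/D)V²/2g = 187.9 m
Series → Q common, losses add: H = Σh = 223.3 m

H ≈ 223 m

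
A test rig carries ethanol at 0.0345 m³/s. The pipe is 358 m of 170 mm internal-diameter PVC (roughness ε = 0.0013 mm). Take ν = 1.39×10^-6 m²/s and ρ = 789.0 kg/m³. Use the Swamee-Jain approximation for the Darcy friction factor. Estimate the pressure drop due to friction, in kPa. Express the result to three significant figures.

V = 4Q/(πD²) = 4·0.0345/(π·0.170²) = 1.520 m/s
Re = VD/ν = 1.520·0.170/1.39×10^-6 = 1.86×10^5 → turbulent
ε/D = 0.0013/170 = 7.65×10^-6
Swamee-Jain: f = 0.01582
h_f = f(L/D)V²/(2g) = 0.01582·(358/0.170)·1.520²/(2·9.81) = 3.924 m
Δp = ρg·h_f = 789.0·9.81·3.924 = 30.37 kPa

Δp ≈ 30.4 kPa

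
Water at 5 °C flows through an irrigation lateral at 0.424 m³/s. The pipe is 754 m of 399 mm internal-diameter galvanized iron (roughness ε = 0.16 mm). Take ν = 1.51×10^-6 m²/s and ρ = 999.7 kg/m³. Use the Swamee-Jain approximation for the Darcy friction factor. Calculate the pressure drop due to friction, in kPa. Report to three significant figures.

Δp ≈ 181 kPa

V = 4Q/(πD²) = 4·0.424/(π·0.399²) = 3.391 m/s
Re = VD/ν = 3.391·0.399/1.51×10^-6 = 8.96×10^5 → turbulent
ε/D = 0.16/399 = 4.01×10^-4
Swamee-Jain: f = 0.01666
h_f = f(L/D)V²/(2g) = 0.01666·(754/0.399)·3.391²/(2·9.81) = 18.45 m
Δp = ρg·h_f = 999.7·9.81·18.45 = 180.9 kPa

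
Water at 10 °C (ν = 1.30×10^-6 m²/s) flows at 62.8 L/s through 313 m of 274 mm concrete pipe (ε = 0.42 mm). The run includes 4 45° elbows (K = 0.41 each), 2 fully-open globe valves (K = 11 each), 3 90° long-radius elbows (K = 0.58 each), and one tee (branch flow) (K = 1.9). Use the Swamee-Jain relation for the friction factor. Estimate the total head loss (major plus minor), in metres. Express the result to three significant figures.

H_L ≈ 3.09 m

V = 4Q/(πD²) = 1.065 m/s; V²/2g = 0.05781 m
Re = 2.24×10^5, ε/D = 0.00153 → f = 0.02297 (Swamee-Jain)
Major: h_f = f(L/D)·V²/2g = 0.02297·1142·0.05781 = 1.517 m
Minor: ΣK = 27.3; h_m = ΣK·V²/2g = 1.577 m
Total H_L = 1.517 + 1.577 = 3.094 m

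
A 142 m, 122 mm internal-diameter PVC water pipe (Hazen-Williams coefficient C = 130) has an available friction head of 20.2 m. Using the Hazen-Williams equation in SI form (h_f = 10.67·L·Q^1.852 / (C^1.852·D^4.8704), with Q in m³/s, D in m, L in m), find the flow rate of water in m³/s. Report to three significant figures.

Rearranging: Q = [h_f·C^1.852·D^4.8704 / (10.67·L)]^(1/1.852)
Q = [20.2·130^1.852·0.122^4.8704 / (10.67·142)]^0.540 = 0.04998 m³/s

Q ≈ 0.0500 m³/s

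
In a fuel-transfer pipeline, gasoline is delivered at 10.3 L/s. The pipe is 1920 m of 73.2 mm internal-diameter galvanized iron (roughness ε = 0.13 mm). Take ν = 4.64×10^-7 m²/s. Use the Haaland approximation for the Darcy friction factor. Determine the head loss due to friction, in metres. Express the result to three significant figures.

h_f ≈ 186 m

V = 4Q/(πD²) = 4·0.0103/(π·0.0732²) = 2.448 m/s
Re = VD/ν = 2.448·0.0732/4.64×10^-7 = 3.86×10^5 → turbulent
ε/D = 0.13/73.2 = 0.00178
Haaland: f = 0.02319
h_f = f(L/D)V²/(2g) = 0.02319·(1920/0.0732)·2.448²/(2·9.81) = 185.7 m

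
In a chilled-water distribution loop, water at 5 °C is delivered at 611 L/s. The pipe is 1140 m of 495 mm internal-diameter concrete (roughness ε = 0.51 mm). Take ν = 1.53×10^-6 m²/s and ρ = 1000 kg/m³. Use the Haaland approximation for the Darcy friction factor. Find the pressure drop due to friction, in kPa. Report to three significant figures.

V = 4Q/(πD²) = 4·0.611/(π·0.495²) = 3.175 m/s
Re = VD/ν = 3.175·0.495/1.53×10^-6 = 1.03×10^6 → turbulent
ε/D = 0.51/495 = 0.00103
Haaland: f = 0.02007
h_f = f(L/D)V²/(2g) = 0.02007·(1140/0.495)·3.175²/(2·9.81) = 23.75 m
Δp = ρg·h_f = 1000·9.81·23.75 = 233.0 kPa

Δp ≈ 233 kPa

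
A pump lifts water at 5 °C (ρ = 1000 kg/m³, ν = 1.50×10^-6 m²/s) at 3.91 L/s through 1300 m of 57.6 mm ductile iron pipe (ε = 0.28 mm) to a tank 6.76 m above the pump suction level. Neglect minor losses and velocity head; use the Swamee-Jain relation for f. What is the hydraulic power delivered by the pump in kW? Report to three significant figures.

V = 4Q/(πD²) = 1.501 m/s; Re = 5.76×10^4; ε/D = 0.00486; f = 0.03206
h_f = f(L/D)V²/2g = 83.03 m
Total head H = z + h_f = 6.76 + 83.03 = 89.79 m
P_hyd = ρgQH = 1000·9.81·0.00391·89.79 = 3.444 kW

P_hyd ≈ 3.44 kW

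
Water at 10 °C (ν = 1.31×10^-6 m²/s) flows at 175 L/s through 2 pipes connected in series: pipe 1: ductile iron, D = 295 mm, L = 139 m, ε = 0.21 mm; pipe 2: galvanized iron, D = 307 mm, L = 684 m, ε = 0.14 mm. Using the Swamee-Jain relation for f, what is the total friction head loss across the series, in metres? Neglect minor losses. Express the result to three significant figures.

H ≈ 14.0 m

Pipe 1: V = 2.560 m/s, Re = 5.77×10^5, ε/D = 7.12×10^-4, f = 0.01888, h_1 = f(L/D)V²/2g = 2.973 m
Pipe 2: V = 2.364 m/s, Re = 5.54×10^5, ε/D = 4.56×10^-4, f = 0.01740, h_2 = f(L/D)V²/2g = 11.05 m
Series → Q common, losses add: H = Σh = 14.02 m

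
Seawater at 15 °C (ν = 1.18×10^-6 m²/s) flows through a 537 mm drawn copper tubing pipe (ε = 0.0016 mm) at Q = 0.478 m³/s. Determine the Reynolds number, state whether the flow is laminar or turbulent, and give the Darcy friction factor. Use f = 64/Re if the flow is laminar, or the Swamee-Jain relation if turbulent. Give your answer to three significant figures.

Re ≈ 9.60×10^5; turbulent; f ≈ 0.0118

V = 4Q/(πD²) = 2.111 m/s
Re = VD/ν = 2.111·0.537/1.18×10^-6 = 9.60×10^5
Re > 4000 → turbulent; ε/D = 2.98×10^-6
Swamee-Jain: f = 0.01176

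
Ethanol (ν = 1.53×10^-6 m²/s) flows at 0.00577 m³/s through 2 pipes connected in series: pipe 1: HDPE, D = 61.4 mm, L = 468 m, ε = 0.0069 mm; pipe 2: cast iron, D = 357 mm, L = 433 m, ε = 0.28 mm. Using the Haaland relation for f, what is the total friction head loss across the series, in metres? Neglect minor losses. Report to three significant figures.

H ≈ 28.3 m

Pipe 1: V = 1.949 m/s, Re = 7.82×10^4, ε/D = 1.12×10^-4, f = 0.01920, h_1 = f(L/D)V²/2g = 28.33 m
Pipe 2: V = 0.05764 m/s, Re = 1.35×10^4, ε/D = 7.84×10^-4, f = 0.02969, h_2 = f(L/D)V²/2g = 0.006098 m
Series → Q common, losses add: H = Σh = 28.33 m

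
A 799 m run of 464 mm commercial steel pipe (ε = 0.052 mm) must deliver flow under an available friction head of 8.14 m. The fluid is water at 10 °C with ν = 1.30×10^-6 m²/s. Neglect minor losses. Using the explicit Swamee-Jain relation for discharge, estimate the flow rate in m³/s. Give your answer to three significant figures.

Q ≈ 0.440 m³/s

Swamee-Jain (Type II): Q = -0.965·√(gD⁵h_f/L)·ln[ε/(3.7D) + √(3.17ν²L/(gD³h_f))]
√(gD⁵h_f/L) = √(9.81·0.464⁵·8.14/799) = 0.04636
ε/(3.7D) = 3.03×10^-5; √(3.17ν²L/(gD³h_f)) = 2.32×10^-5
Q = -0.965·0.04636·ln(5.345×10^-5) = 0.4401 m³/s
Check: V = 2.60 m/s, Re = 9.29×10^5, f = 0.01376, h_f = 8.18 m ≈ 8.14 m ✓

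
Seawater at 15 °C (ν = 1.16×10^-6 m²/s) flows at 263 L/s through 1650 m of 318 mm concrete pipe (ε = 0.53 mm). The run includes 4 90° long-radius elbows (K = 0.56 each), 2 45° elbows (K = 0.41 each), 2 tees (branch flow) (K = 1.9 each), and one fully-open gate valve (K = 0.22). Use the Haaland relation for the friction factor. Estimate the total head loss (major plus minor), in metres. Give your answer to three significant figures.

H_L ≈ 69.4 m

V = 4Q/(πD²) = 3.311 m/s; V²/2g = 0.5589 m
Re = 9.08×10^5, ε/D = 0.00167 → f = 0.02257 (Haaland)
Major: h_f = f(L/D)·V²/2g = 0.02257·5189·0.5589 = 65.46 m
Minor: ΣK = 7.08; h_m = ΣK·V²/2g = 3.957 m
Total H_L = 65.46 + 3.957 = 69.42 m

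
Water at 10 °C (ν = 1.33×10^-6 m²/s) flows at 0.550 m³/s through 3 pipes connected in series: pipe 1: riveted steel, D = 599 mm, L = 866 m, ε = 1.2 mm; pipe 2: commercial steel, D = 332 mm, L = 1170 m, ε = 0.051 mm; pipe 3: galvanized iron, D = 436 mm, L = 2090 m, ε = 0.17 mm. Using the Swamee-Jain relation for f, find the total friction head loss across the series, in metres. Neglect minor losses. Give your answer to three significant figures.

H ≈ 162 m

Pipe 1: V = 1.952 m/s, Re = 8.79×10^5, ε/D = 0.00200, f = 0.02372, h_1 = f(L/D)V²/2g = 6.659 m
Pipe 2: V = 6.353 m/s, Re = 1.59×10^6, ε/D = 1.54×10^-4, f = 0.01386, h_2 = f(L/D)V²/2g = 100.5 m
Pipe 3: V = 3.684 m/s, Re = 1.21×10^6, ε/D = 3.90×10^-4, f = 0.01640, h_3 = f(L/D)V²/2g = 54.38 m
Series → Q common, losses add: H = Σh = 161.5 m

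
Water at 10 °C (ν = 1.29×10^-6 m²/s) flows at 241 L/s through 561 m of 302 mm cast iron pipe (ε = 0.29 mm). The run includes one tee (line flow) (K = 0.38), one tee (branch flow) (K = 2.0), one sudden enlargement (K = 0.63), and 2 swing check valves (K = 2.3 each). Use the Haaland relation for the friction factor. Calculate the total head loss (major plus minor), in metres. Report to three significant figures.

H_L ≈ 25.6 m

V = 4Q/(πD²) = 3.364 m/s; V²/2g = 0.5769 m
Re = 7.88×10^5, ε/D = 9.60×10^-4 → f = 0.01983 (Haaland)
Major: h_f = f(L/D)·V²/2g = 0.01983·1858·0.5769 = 21.25 m
Minor: ΣK = 7.61; h_m = ΣK·V²/2g = 4.390 m
Total H_L = 21.25 + 4.390 = 25.64 m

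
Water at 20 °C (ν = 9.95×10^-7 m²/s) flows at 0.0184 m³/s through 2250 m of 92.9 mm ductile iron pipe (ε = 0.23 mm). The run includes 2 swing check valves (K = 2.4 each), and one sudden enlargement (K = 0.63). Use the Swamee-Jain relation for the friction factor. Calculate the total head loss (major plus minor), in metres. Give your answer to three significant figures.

V = 4Q/(πD²) = 2.715 m/s; V²/2g = 0.3756 m
Re = 2.53×10^5, ε/D = 0.00248 → f = 0.02558 (Swamee-Jain)
Major: h_f = f(L/D)·V²/2g = 0.02558·24220·0.3756 = 232.7 m
Minor: ΣK = 5.43; h_m = ΣK·V²/2g = 2.039 m
Total H_L = 232.7 + 2.039 = 234.7 m

H_L ≈ 235 m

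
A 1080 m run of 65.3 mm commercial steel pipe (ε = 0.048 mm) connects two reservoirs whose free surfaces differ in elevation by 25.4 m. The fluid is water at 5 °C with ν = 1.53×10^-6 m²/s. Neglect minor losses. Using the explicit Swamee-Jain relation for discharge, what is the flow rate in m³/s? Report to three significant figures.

Q ≈ 0.00380 m³/s

Swamee-Jain (Type II): Q = -0.965·√(gD⁵h_f/L)·ln[ε/(3.7D) + √(3.17ν²L/(gD³h_f))]
√(gD⁵h_f/L) = √(9.81·0.0653⁵·25.4/1080) = 5.234×10^-4
ε/(3.7D) = 1.99×10^-4; √(3.17ν²L/(gD³h_f)) = 3.40×10^-4
Q = -0.965·5.234×10^-4·ln(5.385×10^-4) = 0.003801 m³/s
Check: V = 1.14 m/s, Re = 4.84×10^4, f = 0.02350, h_f = 25.5 m ≈ 25.4 m ✓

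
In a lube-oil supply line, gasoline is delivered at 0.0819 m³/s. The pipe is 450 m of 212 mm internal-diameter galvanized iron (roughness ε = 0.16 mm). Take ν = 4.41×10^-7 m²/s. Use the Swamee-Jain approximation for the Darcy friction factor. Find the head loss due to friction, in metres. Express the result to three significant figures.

V = 4Q/(πD²) = 4·0.0819/(π·0.212²) = 2.320 m/s
Re = VD/ν = 2.320·0.212/4.41×10^-7 = 1.12×10^6 → turbulent
ε/D = 0.16/212 = 7.55×10^-4
Swamee-Jain: f = 0.01878
h_f = f(L/D)V²/(2g) = 0.01878·(450/0.212)·2.320²/(2·9.81) = 10.94 m

h_f ≈ 10.9 m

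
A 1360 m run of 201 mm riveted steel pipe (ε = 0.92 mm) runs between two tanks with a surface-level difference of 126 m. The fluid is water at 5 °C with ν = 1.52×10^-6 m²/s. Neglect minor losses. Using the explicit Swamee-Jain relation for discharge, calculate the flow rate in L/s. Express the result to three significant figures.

Swamee-Jain (Type II): Q = -0.965·√(gD⁵h_f/L)·ln[ε/(3.7D) + √(3.17ν²L/(gD³h_f))]
√(gD⁵h_f/L) = √(9.81·0.201⁵·126/1360) = 0.01727
ε/(3.7D) = 0.00124; √(3.17ν²L/(gD³h_f)) = 3.15×10^-5
Q = -0.965·0.01727·ln(0.001269) = 0.1111 m³/s
Check: V = 3.50 m/s, Re = 4.63×10^5, f = 0.02989, h_f = 126 m ≈ 126 m ✓

Q ≈ 111 L/s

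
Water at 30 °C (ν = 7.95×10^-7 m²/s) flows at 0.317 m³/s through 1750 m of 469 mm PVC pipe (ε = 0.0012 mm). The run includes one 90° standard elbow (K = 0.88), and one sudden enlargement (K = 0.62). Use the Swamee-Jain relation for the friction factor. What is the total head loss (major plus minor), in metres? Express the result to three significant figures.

V = 4Q/(πD²) = 1.835 m/s; V²/2g = 0.1716 m
Re = 1.08×10^6, ε/D = 2.56×10^-6 → f = 0.01152 (Swamee-Jain)
Major: h_f = f(L/D)·V²/2g = 0.01152·3731·0.1716 = 7.378 m
Minor: ΣK = 1.50; h_m = ΣK·V²/2g = 0.2574 m
Total H_L = 7.378 + 0.2574 = 7.635 m

H_L ≈ 7.64 m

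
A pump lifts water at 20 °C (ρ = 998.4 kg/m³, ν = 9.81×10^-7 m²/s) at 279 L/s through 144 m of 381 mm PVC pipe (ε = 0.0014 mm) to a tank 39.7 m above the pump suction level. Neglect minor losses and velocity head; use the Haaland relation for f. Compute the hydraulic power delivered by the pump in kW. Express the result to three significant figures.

V = 4Q/(πD²) = 2.447 m/s; Re = 9.50×10^5; ε/D = 3.67×10^-6; f = 0.01174
h_f = f(L/D)V²/2g = 1.355 m
Total head H = z + h_f = 39.7 + 1.355 = 41.05 m
P_hyd = ρgQH = 998.4·9.81·0.279·41.05 = 112.2 kW

P_hyd ≈ 112 kW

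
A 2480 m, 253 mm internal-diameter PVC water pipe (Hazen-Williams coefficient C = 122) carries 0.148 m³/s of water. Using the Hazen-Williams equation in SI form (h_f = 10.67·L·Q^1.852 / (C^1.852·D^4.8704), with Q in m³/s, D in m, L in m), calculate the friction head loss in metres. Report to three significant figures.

h_f = 10.67·2480·0.148^1.852 / (122^1.852·0.253^4.8704) = 84.93 m

h_f ≈ 84.9 m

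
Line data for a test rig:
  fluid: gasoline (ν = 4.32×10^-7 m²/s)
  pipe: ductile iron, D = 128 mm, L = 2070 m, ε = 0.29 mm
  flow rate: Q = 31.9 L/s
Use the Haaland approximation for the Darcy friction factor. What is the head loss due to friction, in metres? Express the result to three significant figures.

V = 4Q/(πD²) = 4·0.0319/(π·0.128²) = 2.479 m/s
Re = VD/ν = 2.479·0.128/4.32×10^-7 = 7.35×10^5 → turbulent
ε/D = 0.29/128 = 0.00227
Haaland: f = 0.02447
h_f = f(L/D)V²/(2g) = 0.02447·(2070/0.128)·2.479²/(2·9.81) = 123.9 m

h_f ≈ 124 m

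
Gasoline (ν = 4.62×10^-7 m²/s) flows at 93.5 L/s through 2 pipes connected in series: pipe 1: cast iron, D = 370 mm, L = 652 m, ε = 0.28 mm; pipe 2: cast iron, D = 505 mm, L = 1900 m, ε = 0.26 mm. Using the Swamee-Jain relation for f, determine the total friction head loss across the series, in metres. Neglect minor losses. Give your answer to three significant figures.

H ≈ 2.04 m

Pipe 1: V = 0.8696 m/s, Re = 6.96×10^5, ε/D = 7.57×10^-4, f = 0.01901, h_1 = f(L/D)V²/2g = 1.291 m
Pipe 2: V = 0.4668 m/s, Re = 5.10×10^5, ε/D = 5.15×10^-4, f = 0.01785, h_2 = f(L/D)V²/2g = 0.7459 m
Series → Q common, losses add: H = Σh = 2.037 m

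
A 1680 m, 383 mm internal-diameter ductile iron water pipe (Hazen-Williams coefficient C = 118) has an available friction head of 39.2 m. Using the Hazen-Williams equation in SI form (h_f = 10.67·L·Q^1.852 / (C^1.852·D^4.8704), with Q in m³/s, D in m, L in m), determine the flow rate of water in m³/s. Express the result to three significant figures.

Rearranging: Q = [h_f·C^1.852·D^4.8704 / (10.67·L)]^(1/1.852)
Q = [39.2·118^1.852·0.383^4.8704 / (10.67·1680)]^0.540 = 0.3462 m³/s

Q ≈ 0.346 m³/s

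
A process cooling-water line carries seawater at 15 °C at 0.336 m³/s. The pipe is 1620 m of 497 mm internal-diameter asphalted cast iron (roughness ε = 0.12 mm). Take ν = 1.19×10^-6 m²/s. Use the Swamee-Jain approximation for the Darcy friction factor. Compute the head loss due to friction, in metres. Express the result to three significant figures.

V = 4Q/(πD²) = 4·0.336/(π·0.497²) = 1.732 m/s
Re = VD/ν = 1.732·0.497/1.19×10^-6 = 7.23×10^5 → turbulent
ε/D = 0.12/497 = 2.41×10^-4
Swamee-Jain: f = 0.01548
h_f = f(L/D)V²/(2g) = 0.01548·(1620/0.497)·1.732²/(2·9.81) = 7.715 m

h_f ≈ 7.72 m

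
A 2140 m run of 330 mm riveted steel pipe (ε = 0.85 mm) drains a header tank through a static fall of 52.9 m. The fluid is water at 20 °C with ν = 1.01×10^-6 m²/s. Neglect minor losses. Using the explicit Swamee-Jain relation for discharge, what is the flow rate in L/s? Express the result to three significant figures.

Q ≈ 215 L/s

Swamee-Jain (Type II): Q = -0.965·√(gD⁵h_f/L)·ln[ε/(3.7D) + √(3.17ν²L/(gD³h_f))]
√(gD⁵h_f/L) = √(9.81·0.330⁵·52.9/2140) = 0.03081
ε/(3.7D) = 6.96×10^-4; √(3.17ν²L/(gD³h_f)) = 1.93×10^-5
Q = -0.965·0.03081·ln(7.154×10^-4) = 0.2153 m³/s
Check: V = 2.52 m/s, Re = 8.23×10^5, f = 0.02535, h_f = 53.1 m ≈ 52.9 m ✓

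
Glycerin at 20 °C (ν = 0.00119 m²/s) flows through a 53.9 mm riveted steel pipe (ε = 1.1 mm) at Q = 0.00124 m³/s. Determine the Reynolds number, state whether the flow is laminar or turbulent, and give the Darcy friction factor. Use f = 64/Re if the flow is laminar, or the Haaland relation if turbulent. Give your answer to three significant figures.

Re ≈ 24.6; laminar; f = 64/Re ≈ 2.60

V = 4Q/(πD²) = 0.5434 m/s
Re = VD/ν = 0.5434·0.0539/0.00119 = 24.6
Re < 2300 → laminar → f = 64/Re = 2.600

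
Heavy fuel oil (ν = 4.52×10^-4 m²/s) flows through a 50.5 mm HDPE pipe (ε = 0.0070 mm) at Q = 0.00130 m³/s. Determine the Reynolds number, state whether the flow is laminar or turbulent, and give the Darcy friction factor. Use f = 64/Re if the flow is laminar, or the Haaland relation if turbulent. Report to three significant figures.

V = 4Q/(πD²) = 0.6490 m/s
Re = VD/ν = 0.6490·0.0505/4.52×10^-4 = 72.5
Re < 2300 → laminar → f = 64/Re = 0.8826

Re ≈ 72.5; laminar; f = 64/Re ≈ 0.883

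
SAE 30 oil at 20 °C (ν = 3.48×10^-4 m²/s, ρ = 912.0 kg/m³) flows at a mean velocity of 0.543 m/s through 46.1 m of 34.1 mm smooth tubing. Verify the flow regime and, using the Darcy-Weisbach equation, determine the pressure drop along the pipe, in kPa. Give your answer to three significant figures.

Re = VD/ν = 0.543·0.03410/3.48×10^-4 = 53.2 → laminar (Re < 2300)
f = 64/Re = 1.203
h_f = f(L/D)V²/(2g) = 1.203·(46.1/0.03410)·0.543²/(2·9.81) = 24.44 m
Δp = ρg·h_f = 912.0·9.81·24.44 = 218.6 kPa

Δp ≈ 219 kPa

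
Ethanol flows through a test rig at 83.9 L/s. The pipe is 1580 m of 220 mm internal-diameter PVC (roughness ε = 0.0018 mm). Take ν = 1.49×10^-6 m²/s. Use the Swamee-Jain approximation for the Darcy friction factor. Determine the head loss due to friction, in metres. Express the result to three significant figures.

h_f ≈ 25.4 m

V = 4Q/(πD²) = 4·0.0839/(π·0.220²) = 2.207 m/s
Re = VD/ν = 2.207·0.220/1.49×10^-6 = 3.26×10^5 → turbulent
ε/D = 0.0018/220 = 8.18×10^-6
Swamee-Jain: f = 0.01426
h_f = f(L/D)V²/(2g) = 0.01426·(1580/0.220)·2.207²/(2·9.81) = 25.42 m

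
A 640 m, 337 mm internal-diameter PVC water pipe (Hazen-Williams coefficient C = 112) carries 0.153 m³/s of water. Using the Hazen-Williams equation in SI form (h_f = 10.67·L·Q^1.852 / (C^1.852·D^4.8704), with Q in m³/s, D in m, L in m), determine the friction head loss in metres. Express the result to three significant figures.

h_f ≈ 6.76 m

h_f = 10.67·640·0.153^1.852 / (112^1.852·0.337^4.8704) = 6.759 m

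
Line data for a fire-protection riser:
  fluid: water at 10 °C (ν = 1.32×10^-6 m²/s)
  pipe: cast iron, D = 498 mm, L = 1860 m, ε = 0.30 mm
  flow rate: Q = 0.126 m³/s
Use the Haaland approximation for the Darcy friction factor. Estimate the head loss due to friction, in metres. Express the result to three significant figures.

h_f ≈ 1.50 m

V = 4Q/(πD²) = 4·0.126/(π·0.498²) = 0.6469 m/s
Re = VD/ν = 0.6469·0.498/1.32×10^-6 = 2.44×10^5 → turbulent
ε/D = 0.30/498 = 6.02×10^-4
Haaland: f = 0.01889
h_f = f(L/D)V²/(2g) = 0.01889·(1860/0.498)·0.6469²/(2·9.81) = 1.504 m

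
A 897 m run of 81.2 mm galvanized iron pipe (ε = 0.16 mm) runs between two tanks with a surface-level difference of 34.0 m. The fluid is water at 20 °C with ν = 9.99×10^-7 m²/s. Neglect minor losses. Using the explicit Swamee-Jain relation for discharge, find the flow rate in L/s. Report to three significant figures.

Q ≈ 8.10 L/s

Swamee-Jain (Type II): Q = -0.965·√(gD⁵h_f/L)·ln[ε/(3.7D) + √(3.17ν²L/(gD³h_f))]
√(gD⁵h_f/L) = √(9.81·0.0812⁵·34.0/897) = 0.001146
ε/(3.7D) = 5.33×10^-4; √(3.17ν²L/(gD³h_f)) = 1.26×10^-4
Q = -0.965·0.001146·ln(6.586×10^-4) = 0.008099 m³/s
Check: V = 1.56 m/s, Re = 1.27×10^5, f = 0.02491, h_f = 34.3 m ≈ 34.0 m ✓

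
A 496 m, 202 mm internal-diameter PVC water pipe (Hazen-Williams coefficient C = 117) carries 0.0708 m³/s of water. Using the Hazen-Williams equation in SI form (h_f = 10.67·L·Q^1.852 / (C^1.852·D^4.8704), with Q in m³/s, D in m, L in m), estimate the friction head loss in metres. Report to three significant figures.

h_f ≈ 14.0 m

h_f = 10.67·496·0.0708^1.852 / (117^1.852·0.202^4.8704) = 14.02 m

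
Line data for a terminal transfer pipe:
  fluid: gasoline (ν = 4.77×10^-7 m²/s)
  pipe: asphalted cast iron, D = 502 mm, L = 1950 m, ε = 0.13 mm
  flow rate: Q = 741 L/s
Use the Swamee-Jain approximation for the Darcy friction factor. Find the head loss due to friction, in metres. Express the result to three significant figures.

V = 4Q/(πD²) = 4·0.741/(π·0.502²) = 3.744 m/s
Re = VD/ν = 3.744·0.502/4.77×10^-7 = 3.94×10^6 → turbulent
ε/D = 0.13/502 = 2.59×10^-4
Swamee-Jain: f = 0.01476
h_f = f(L/D)V²/(2g) = 0.01476·(1950/0.502)·3.744²/(2·9.81) = 40.96 m

h_f ≈ 41.0 m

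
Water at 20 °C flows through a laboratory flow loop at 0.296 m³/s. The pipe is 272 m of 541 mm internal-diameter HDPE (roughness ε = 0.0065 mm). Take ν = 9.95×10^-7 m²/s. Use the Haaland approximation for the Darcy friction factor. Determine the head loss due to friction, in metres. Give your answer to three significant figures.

h_f ≈ 0.530 m

V = 4Q/(πD²) = 4·0.296/(π·0.541²) = 1.288 m/s
Re = VD/ν = 1.288·0.541/9.95×10^-7 = 7.00×10^5 → turbulent
ε/D = 0.0065/541 = 1.20×10^-5
Haaland: f = 0.01248
h_f = f(L/D)V²/(2g) = 0.01248·(272/0.541)·1.288²/(2·9.81) = 0.5305 m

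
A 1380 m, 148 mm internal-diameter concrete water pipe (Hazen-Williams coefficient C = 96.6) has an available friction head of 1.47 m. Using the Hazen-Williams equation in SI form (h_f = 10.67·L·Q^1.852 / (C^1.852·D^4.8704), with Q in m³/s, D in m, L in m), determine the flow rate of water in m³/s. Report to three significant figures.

Rearranging: Q = [h_f·C^1.852·D^4.8704 / (10.67·L)]^(1/1.852)
Q = [1.47·96.6^1.852·0.148^4.8704 / (10.67·1380)]^0.540 = 0.004392 m³/s

Q ≈ 0.00439 m³/s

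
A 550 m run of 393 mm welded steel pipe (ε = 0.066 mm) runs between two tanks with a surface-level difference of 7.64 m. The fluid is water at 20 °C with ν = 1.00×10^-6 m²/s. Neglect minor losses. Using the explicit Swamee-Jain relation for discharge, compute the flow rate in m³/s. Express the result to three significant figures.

Swamee-Jain (Type II): Q = -0.965·√(gD⁵h_f/L)·ln[ε/(3.7D) + √(3.17ν²L/(gD³h_f))]
√(gD⁵h_f/L) = √(9.81·0.393⁵·7.64/550) = 0.03574
ε/(3.7D) = 4.54×10^-5; √(3.17ν²L/(gD³h_f)) = 1.96×10^-5
Q = -0.965·0.03574·ln(6.497×10^-5) = 0.3326 m³/s
Check: V = 2.74 m/s, Re = 1.08×10^6, f = 0.01434, h_f = 7.69 m ≈ 7.64 m ✓

Q ≈ 0.333 m³/s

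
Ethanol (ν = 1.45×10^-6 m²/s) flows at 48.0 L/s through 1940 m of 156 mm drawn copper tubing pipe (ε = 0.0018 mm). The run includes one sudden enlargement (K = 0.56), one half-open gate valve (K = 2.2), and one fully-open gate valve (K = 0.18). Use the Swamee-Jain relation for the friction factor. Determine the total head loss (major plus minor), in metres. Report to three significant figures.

V = 4Q/(πD²) = 2.511 m/s; V²/2g = 0.3214 m
Re = 2.70×10^5, ε/D = 1.15×10^-5 → f = 0.01479 (Swamee-Jain)
Major: h_f = f(L/D)·V²/2g = 0.01479·12436·0.3214 = 59.11 m
Minor: ΣK = 2.94; h_m = ΣK·V²/2g = 0.9450 m
Total H_L = 59.11 + 0.9450 = 60.06 m

H_L ≈ 60.1 m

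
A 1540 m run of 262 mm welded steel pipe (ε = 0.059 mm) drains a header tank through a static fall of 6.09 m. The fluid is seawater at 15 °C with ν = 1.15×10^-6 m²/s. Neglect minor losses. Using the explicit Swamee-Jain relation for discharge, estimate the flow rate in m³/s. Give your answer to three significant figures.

Q ≈ 0.0593 m³/s

Swamee-Jain (Type II): Q = -0.965·√(gD⁵h_f/L)·ln[ε/(3.7D) + √(3.17ν²L/(gD³h_f))]
√(gD⁵h_f/L) = √(9.81·0.262⁵·6.09/1540) = 0.006920
ε/(3.7D) = 6.09×10^-5; √(3.17ν²L/(gD³h_f)) = 7.75×10^-5
Q = -0.965·0.006920·ln(1.384×10^-4) = 0.05934 m³/s
Check: V = 1.10 m/s, Re = 2.51×10^5, f = 0.01684, h_f = 6.11 m ≈ 6.09 m ✓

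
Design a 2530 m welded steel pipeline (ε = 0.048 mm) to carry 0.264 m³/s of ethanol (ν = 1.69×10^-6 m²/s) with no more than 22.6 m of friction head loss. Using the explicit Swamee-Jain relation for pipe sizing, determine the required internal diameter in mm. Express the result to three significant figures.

Swamee-Jain (Type III): D = 0.66·[ε^1.25·(LQ²/(gh_f))^4.75 + ν·Q^9.4·(L/(gh_f))^5.2]^0.04
LQ²/(gh_f) = 0.7953; L/(gh_f) = 11.41
Term 1 = ε^1.25·(…)^4.75 = 1.35×10^-6; Term 2 = ν·Q^9.4·(…)^5.2 = 1.95×10^-6
D = 0.66·(1.35×10^-6 + 1.95×10^-6)^0.04 = 0.3983 m = 398 mm
Check: V = 2.12 m/s, Re = 4.99×10^5, f = 0.01470, h_f = 21.4 m ≈ 22.6 m ✓

D ≈ 398 mm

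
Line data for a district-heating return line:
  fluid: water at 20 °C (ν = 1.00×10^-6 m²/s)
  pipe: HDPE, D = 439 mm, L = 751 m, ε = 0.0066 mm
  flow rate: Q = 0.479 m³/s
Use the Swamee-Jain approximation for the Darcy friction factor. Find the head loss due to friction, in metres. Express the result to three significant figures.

h_f ≈ 9.98 m

V = 4Q/(πD²) = 4·0.479/(π·0.439²) = 3.165 m/s
Re = VD/ν = 3.165·0.439/1.00×10^-6 = 1.39×10^6 → turbulent
ε/D = 0.0066/439 = 1.50×10^-5
Swamee-Jain: f = 0.01143
h_f = f(L/D)V²/(2g) = 0.01143·(751/0.439)·3.165²/(2·9.81) = 9.982 m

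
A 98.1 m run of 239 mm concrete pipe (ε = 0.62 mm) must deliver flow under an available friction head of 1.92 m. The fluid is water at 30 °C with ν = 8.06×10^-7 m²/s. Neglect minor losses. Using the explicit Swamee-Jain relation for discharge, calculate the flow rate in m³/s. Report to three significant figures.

Swamee-Jain (Type II): Q = -0.965·√(gD⁵h_f/L)·ln[ε/(3.7D) + √(3.17ν²L/(gD³h_f))]
√(gD⁵h_f/L) = √(9.81·0.239⁵·1.92/98.1) = 0.01224
ε/(3.7D) = 7.01×10^-4; √(3.17ν²L/(gD³h_f)) = 2.80×10^-5
Q = -0.965·0.01224·ln(7.291×10^-4) = 0.08530 m³/s
Check: V = 1.90 m/s, Re = 5.64×10^5, f = 0.02550, h_f = 1.93 m ≈ 1.92 m ✓

Q ≈ 0.0853 m³/s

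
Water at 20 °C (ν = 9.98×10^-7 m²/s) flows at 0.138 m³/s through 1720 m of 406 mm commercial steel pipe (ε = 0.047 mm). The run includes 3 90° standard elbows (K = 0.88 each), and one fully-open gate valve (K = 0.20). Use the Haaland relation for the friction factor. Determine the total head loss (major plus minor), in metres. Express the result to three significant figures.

V = 4Q/(πD²) = 1.066 m/s; V²/2g = 0.05791 m
Re = 4.34×10^5, ε/D = 1.16×10^-4 → f = 0.01467 (Haaland)
Major: h_f = f(L/D)·V²/2g = 0.01467·4236·0.05791 = 3.600 m
Minor: ΣK = 2.84; h_m = ΣK·V²/2g = 0.1645 m
Total H_L = 3.600 + 0.1645 = 3.764 m

H_L ≈ 3.76 m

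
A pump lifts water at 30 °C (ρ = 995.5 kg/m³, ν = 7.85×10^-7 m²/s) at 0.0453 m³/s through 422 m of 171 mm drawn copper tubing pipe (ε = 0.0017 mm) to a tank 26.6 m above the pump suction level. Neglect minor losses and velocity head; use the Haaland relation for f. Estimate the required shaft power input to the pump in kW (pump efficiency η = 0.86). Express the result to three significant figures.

V = 4Q/(πD²) = 1.972 m/s; Re = 4.30×10^5; ε/D = 9.94×10^-6; f = 0.01353
h_f = f(L/D)V²/2g = 6.619 m
Total head H = z + h_f = 26.6 + 6.619 = 33.22 m
P_hyd = ρgQH = 995.5·9.81·0.0453·33.22 = 14.70 kW
P_shaft = P_hyd/η = 14.70/0.86 = 17.09 kW

P_shaft ≈ 17.1 kW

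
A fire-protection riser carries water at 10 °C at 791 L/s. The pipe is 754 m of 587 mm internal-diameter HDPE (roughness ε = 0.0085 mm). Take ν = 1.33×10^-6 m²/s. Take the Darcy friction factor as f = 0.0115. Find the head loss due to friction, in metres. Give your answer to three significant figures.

V = 4Q/(πD²) = 4·0.791/(π·0.587²) = 2.923 m/s
h_f = f(L/D)V²/(2g) = 0.01150·(754/0.587)·2.923²/(2·9.81) = 6.432 m

h_f ≈ 6.43 m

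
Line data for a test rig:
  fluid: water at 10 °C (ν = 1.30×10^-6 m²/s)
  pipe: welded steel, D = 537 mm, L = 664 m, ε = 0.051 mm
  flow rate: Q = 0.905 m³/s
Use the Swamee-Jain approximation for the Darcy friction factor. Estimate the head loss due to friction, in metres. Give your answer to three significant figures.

V = 4Q/(πD²) = 4·0.905/(π·0.537²) = 3.996 m/s
Re = VD/ν = 3.996·0.537/1.30×10^-6 = 1.65×10^6 → turbulent
ε/D = 0.051/537 = 9.50×10^-5
Swamee-Jain: f = 0.01294
h_f = f(L/D)V²/(2g) = 0.01294·(664/0.537)·3.996²/(2·9.81) = 13.02 m

h_f ≈ 13.0 m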